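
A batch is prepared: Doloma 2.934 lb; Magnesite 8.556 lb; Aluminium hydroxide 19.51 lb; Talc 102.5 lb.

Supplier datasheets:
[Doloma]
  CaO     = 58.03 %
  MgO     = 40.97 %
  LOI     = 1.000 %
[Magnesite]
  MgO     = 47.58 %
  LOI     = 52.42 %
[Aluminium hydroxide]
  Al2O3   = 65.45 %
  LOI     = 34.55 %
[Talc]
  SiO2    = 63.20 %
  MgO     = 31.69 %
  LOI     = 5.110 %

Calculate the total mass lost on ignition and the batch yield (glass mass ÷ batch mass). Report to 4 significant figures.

LOI loss = 16.49 lb; glass = 117.0 lb; yield = 87.65%

Exact precision is kept in every operation; working values appear with 4-significant-digit rounding on the page; each reported number carries a single rounding; derived quantities (four oxide percentages, glass mass, totals, yield, ignition loss) are carried in exact precision starting from the weights on 117.0 lb of glass, exactly as printed in the problem or answer text.
LOI of each material in turn:
  Doloma: 2.934 × 0.01000 = 0.02934 lb
  Magnesite: 8.556 × 0.5242 = 4.485 lb
  Aluminium hydroxide: 19.51 × 0.3455 = 6.741 lb
  Talc: 102.5 × 0.05110 = 5.238 lb
Total LOI = 16.49 lb
Glass = batch − LOI = 133.5 − 16.49 = 117.0 lb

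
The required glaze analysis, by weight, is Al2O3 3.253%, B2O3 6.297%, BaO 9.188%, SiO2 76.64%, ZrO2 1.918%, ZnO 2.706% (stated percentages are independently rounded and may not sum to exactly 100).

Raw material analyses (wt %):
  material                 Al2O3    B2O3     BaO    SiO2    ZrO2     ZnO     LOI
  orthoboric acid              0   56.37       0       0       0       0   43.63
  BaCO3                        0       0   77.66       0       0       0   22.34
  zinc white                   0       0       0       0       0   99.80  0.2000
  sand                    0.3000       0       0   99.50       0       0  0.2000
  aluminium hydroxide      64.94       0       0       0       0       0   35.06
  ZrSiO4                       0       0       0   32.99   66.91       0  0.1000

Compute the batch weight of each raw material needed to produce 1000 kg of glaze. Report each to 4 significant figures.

Batch per 1000 kg glaze:
  orthoboric acid: 111.7 kg
  BaCO3: 118.3 kg
  zinc white: 27.11 kg
  sand: 760.7 kg
  aluminium hydroxide: 46.58 kg
  ZrSiO4: 28.67 kg
Total batch = 1093 kg; LOI loss = 93.10 kg; yield = 91.48%

Intermediates are displayed (rounded to 4 significant figures) between the steps — the working math carries full precision at all times. Each reported number is rounded a single time. Derived quantities are recomputed at full precision (ignition loss, glass mass, the totals, six oxide percentages, the yield) from the weighed amounts per 1000 kg of glass, exactly as shown in the problem or answer text.
The oxide mass targets at 1000 kg glaze:
  Al2O3: 3.253% × 1000 = 32.53 kg
  B2O3: 6.297% × 1000 = 62.97 kg
  BaO: 9.188% × 1000 = 91.88 kg
  SiO2: 76.64% × 1000 = 766.4 kg
  ZrO2: 1.918% × 1000 = 19.18 kg
  ZnO: 2.706% × 1000 = 27.06 kg
Checking each oxide sum given the weights on record, under the basis named above (sum by sum, the targets are met net of answer rounding effects):
  Al2O3: 760.7·0.003000 + 46.58·0.6494 = 32.53 kg (target 32.53 kg)
  B2O3: 111.7·0.5637 = 62.97 kg (target 62.97 kg)
  BaO: 118.3·0.7766 = 91.87 kg (target 91.88 kg)
  SiO2: 760.7·0.9950 + 28.67·0.3299 = 766.4 kg (target 766.4 kg)
  ZrO2: 28.67·0.6691 = 19.18 kg (target 19.18 kg)
  ZnO: 27.11·0.9980 = 27.06 kg (target 27.06 kg)
Mass balance on the glass: total charge less LOI = 1000 kg (targets for the oxides total 1000 kg; the stated basis being 1000 kg — a pure rounding effect).
Adding the batch up: Σ batch = 1093 kg; LOI removed, Σ of batch·LOI: 93.10 kg; yield: glass divided by total = 91.48%.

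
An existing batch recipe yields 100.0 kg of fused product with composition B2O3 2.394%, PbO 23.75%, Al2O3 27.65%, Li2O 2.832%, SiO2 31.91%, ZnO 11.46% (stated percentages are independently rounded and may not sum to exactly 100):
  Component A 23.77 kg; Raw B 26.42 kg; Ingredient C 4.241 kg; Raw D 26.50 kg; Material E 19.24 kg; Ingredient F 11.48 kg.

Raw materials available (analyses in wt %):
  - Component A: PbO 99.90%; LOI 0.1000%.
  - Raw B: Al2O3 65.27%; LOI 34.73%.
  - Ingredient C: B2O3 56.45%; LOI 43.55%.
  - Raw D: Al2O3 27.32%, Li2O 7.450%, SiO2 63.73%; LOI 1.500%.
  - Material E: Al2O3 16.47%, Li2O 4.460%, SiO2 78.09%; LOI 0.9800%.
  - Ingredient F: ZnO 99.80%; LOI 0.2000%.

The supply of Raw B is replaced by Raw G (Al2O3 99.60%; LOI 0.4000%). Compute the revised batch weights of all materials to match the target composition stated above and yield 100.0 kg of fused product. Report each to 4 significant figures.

In-progress results are shown with 4-significant-figure rounding in the working. All internal work holds full float precision at every stage; exactly one rounding goes into every reported value — all derived quantities are re-derived starting from the weights for 100.0 kg of glass at full precision (glass mass, ignition loss, the six compositions, the yield, totals), as set out in question or answer.
Oxide-by-oxide targets in 100.0 kg fused product:
  B2O3: 2.394% × 100.0 = 2.394 kg
  PbO: 23.75% × 100.0 = 23.75 kg
  Al2O3: 27.65% × 100.0 = 27.65 kg
  Li2O: 2.832% × 100.0 = 2.832 kg
  SiO2: 31.91% × 100.0 = 31.91 kg
  ZnO: 11.46% × 100.0 = 11.46 kg
Oxide-by-oxide audit from the weights as reported, per the basis as stated (delivered sums recover each target net of answer rounding effects):
  B2O3: 4.241·0.5645 = 2.394 kg (target 2.394 kg)
  PbO: 23.77·0.9990 = 23.75 kg (target 23.75 kg)
  Al2O3: 17.31·0.9960 + 26.50·0.2732 + 19.24·0.1647 = 27.65 kg (target 27.65 kg)
  Li2O: 26.50·0.07450 + 19.24·0.04460 = 2.832 kg (target 2.832 kg)
  SiO2: 26.50·0.6373 + 19.24·0.7809 = 31.91 kg (target 31.91 kg)
  ZnO: 11.48·0.9980 = 11.46 kg (target 11.46 kg)
Auditing the glass mass value: batch Σ − ignition loss = 99.99 kg (oxide target masses add up to 100.0 kg; basis as stated: 100.0 kg — differing by rounding only).
Total batch = Σ batch = 102.5 kg; LOI loss = Σ batch·LOI = 2.549 kg; the yield ratio, glass ÷ batch: 97.51%.

Revised batch per 100.0 kg fused product:
  Component A: 23.77 kg
  Raw G: 17.31 kg
  Ingredient C: 4.241 kg
  Raw D: 26.50 kg
  Material E: 19.24 kg
  Ingredient F: 11.48 kg
Total batch = 102.5 kg; LOI loss = 2.549 kg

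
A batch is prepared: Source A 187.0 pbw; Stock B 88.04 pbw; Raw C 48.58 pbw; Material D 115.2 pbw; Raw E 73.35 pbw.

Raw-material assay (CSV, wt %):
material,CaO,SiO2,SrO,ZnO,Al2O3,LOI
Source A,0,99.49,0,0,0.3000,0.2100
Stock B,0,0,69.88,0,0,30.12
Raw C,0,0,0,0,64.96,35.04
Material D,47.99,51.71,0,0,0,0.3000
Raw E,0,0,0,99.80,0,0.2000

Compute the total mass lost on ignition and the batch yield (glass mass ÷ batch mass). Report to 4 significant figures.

Working values are displayed (rounded to 4 significant digits) on the page — all arithmetic maintains full precision at every stage. Every reported number is rounded just once; the derived quantities are re-derived starting from the weights per 467.7 pbw of glass at full float precision (glass mass, ignition loss, the five compositions, totals, the yield), as written in the question or the answer.
Per-material ignition loss:
  Source A: 187.0 × 0.002100 = 0.3927 pbw
  Stock B: 88.04 × 0.3012 = 26.52 pbw
  Raw C: 48.58 × 0.3504 = 17.02 pbw
  Material D: 115.2 × 0.003000 = 0.3456 pbw
  Raw E: 73.35 × 0.002000 = 0.1467 pbw
Total LOI = 44.43 pbw
Glass = batch − LOI = 512.2 − 44.43 = 467.7 pbw

LOI loss = 44.43 pbw; glass = 467.7 pbw; yield = 91.33%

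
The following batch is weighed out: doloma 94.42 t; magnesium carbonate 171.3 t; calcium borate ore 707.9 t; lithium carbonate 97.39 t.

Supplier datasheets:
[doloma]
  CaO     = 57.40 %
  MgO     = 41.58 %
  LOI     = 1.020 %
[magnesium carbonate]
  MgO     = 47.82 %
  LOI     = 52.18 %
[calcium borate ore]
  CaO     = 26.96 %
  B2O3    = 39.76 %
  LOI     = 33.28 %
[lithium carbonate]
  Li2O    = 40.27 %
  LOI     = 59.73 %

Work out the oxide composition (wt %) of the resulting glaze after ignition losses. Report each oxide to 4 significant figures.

Working values are displayed, with 4-significant-figure rounding, across the worked steps; the working math keeps full precision at all times — every reported figure undergoes a single rounding — the derived quantities, which include LOI, glass mass, the yield, the four compositions, totals, are carried at full precision, as given in either problem or answer, from the batch weights on 686.9 t of glass.
Delivered oxide masses:
  CaO: 94.42·0.5740 + 707.9·0.2696 = 245.0 t
  B2O3: 707.9·0.3976 = 281.5 t
  Li2O: 97.39·0.4027 = 39.22 t
  MgO: 94.42·0.4158 + 171.3·0.4782 = 121.2 t
LOI: 94.42·0.01020 + 171.3·0.5218 + 707.9·0.3328 + 97.39·0.5973 = 384.1 t
Glass = total batch minus LOI = 1071 − 384.1 = 686.9 t (matching Σ of the oxides)
wt % = 100 × oxide mass / glass mass

Glass mass = 686.9 t (batch 1071 − LOI 384.1).
Composition: CaO 35.67%, B2O3 40.98%, Li2O 5.710%, MgO 17.64%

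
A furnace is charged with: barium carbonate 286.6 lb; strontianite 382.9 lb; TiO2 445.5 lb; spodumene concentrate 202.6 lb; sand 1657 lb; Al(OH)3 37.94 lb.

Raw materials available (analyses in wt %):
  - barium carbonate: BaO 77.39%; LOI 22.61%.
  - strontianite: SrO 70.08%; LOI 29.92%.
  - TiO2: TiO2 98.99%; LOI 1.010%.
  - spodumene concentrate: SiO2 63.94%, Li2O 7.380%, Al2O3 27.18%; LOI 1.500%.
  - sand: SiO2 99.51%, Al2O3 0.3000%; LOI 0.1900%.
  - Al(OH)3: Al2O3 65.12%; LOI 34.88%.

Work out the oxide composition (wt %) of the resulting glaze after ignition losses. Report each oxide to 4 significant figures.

In-progress results are shown with 4-significant-digit rounding as written. All arithmetic runs at exact precision at all times; each reported value undergoes a single rounding; the derived quantities, including LOI, the yield, net glass mass, the six compositions, totals, are rebuilt starting from the weights for 2809 lb of glass at full precision as set out in question or answer.
What the batch supplies per oxide:
  SrO: 382.9·0.7008 = 268.3 lb
  BaO: 286.6·0.7739 = 221.8 lb
  TiO2: 445.5·0.9899 = 441.0 lb
  SiO2: 202.6·0.6394 + 1657·0.9951 = 1778 lb
  Li2O: 202.6·0.07380 = 14.95 lb
  Al2O3: 202.6·0.2718 + 1657·0.003000 + 37.94·0.6512 = 84.74 lb
LOI: 286.6·0.2261 + 382.9·0.2992 + 445.5·0.01010 + 202.6·0.01500 + 1657·0.001900 + 37.94·0.3488 = 203.3 lb
The glass mass, total less LOI, = 3013 − 203.3 = 2809 lb (= Σ oxide masses)
wt % = 100 × oxide mass / glass mass

Glass mass = 2809 lb (batch 3013 − LOI 203.3).
Composition: SrO 9.552%, BaO 7.895%, TiO2 15.70%, SiO2 63.31%, Li2O 0.5322%, Al2O3 3.017%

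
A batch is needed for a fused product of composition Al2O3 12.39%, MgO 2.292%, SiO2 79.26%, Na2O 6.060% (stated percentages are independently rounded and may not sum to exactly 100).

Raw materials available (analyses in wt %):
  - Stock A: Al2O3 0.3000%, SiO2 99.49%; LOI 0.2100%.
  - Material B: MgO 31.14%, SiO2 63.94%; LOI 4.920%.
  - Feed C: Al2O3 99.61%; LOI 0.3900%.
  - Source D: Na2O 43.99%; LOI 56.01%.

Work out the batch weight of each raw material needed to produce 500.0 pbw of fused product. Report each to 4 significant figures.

Batch per 500.0 pbw fused product:
  Stock A: 374.7 pbw
  Material B: 36.80 pbw
  Feed C: 61.06 pbw
  Source D: 68.88 pbw
Total batch = 541.4 pbw; LOI loss = 41.42 pbw; yield = 92.35%

The whole derivation holds full precision from start to finish. In-progress results are displayed rounded to four significant figures when written out. Every reported value receives exactly one rounding — the derived quantities (ignition loss, net glass mass, totals, four oxide percentages, the yield) are carried at full precision using the weight values at 500.0 pbw of glass as set out in problem or answer.
Target masses of each oxide per 500.0 pbw fused product:
  Al2O3: 12.39% × 500.0 = 61.95 pbw
  MgO: 2.292% × 500.0 = 11.46 pbw
  SiO2: 79.26% × 500.0 = 396.3 pbw
  Na2O: 6.060% × 500.0 = 30.30 pbw
Checking each oxide sum from the weights as reported, against the basis in use (sums match the target masses within answer rounding):
  Al2O3: 374.7·0.003000 + 61.06·0.9961 = 61.95 pbw (target 61.95 pbw)
  MgO: 36.80·0.3114 = 11.46 pbw (target 11.46 pbw)
  SiO2: 374.7·0.9949 + 36.80·0.6394 = 396.3 pbw (target 396.3 pbw)
  Na2O: 68.88·0.4399 = 30.30 pbw (target 30.30 pbw)
Glass mass check: total charge less LOI = 500.0 pbw (the Σ of target masses is 500.0 pbw; stated basis 500.0 pbw — any gap is answer rounding).
Whole-batch sum: Σ batch = 541.4 pbw; LOI loss = Σ batch·LOI = 41.42 pbw; yield = glass ÷ total batch = 92.35%.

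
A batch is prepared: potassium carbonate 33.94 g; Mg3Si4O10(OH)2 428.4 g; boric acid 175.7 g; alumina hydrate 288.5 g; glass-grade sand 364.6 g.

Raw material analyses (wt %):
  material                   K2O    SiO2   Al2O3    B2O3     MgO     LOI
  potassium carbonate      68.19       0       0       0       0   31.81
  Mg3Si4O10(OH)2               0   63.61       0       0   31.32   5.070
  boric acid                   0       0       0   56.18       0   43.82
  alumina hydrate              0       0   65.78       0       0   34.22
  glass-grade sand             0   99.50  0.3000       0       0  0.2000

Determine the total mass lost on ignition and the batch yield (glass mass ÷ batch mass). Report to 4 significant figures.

LOI loss = 209.0 g; glass = 1082 g; yield = 83.82%

Every computation runs at full float precision at every stage; in-progress results are displayed rounded to four significant figures within the worked lines. Each reported value is rounded only once; the derived quantities, including the yield, five oxide percentages, totals, glass mass, ignition loss, are recomputed from the weighed amounts for 1082 g of glass at full float precision precisely as stated by the question or the answer.
Material-by-material LOI:
  potassium carbonate: 33.94 × 0.3181 = 10.80 g
  Mg3Si4O10(OH)2: 428.4 × 0.05070 = 21.72 g
  boric acid: 175.7 × 0.4382 = 76.99 g
  alumina hydrate: 288.5 × 0.3422 = 98.72 g
  glass-grade sand: 364.6 × 0.002000 = 0.7292 g
Total LOI = 209.0 g
Glass = batch − LOI = 1291 − 209.0 = 1082 g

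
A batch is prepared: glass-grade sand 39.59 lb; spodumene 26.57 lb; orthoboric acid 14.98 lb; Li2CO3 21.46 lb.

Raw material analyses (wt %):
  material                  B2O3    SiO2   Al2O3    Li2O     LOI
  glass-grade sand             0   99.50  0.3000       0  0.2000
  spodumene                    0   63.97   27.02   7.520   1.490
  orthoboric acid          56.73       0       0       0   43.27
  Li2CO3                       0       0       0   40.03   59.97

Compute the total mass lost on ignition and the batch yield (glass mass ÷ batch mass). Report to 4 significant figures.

Each numeric step carries full float precision at each step. Intermediates appear rounded off to 4 significant figures across the worked steps — a single rounding yields every reported value; the derived quantities, including four oxide percentages, ignition loss, the yield, net glass mass, totals, are rebuilt using the weight values on 82.77 lb of glass in full float precision, as they appear in the problem or the answer.
Each material's LOI contribution:
  glass-grade sand: 39.59 × 0.002000 = 0.07918 lb
  spodumene: 26.57 × 0.01490 = 0.3959 lb
  orthoboric acid: 14.98 × 0.4327 = 6.482 lb
  Li2CO3: 21.46 × 0.5997 = 12.87 lb
Total LOI = 19.83 lb
Glass = batch − LOI = 102.6 − 19.83 = 82.77 lb

LOI loss = 19.83 lb; glass = 82.77 lb; yield = 80.68%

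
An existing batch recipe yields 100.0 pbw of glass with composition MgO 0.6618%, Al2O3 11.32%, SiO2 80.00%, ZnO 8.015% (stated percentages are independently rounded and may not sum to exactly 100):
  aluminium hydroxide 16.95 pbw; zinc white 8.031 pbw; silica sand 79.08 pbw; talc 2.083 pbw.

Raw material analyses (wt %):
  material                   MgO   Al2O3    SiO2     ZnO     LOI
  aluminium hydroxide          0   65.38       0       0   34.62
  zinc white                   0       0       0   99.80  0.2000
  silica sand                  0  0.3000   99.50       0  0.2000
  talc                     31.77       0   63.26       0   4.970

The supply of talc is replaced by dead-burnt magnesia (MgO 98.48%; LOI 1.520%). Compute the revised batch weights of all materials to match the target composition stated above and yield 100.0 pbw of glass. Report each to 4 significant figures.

Intermediates are displayed with 4-significant-digit rounding alongside each step. The whole derivation holds full float precision through every step. Each reported figure sees exactly one rounding — the derived quantities, including glass mass, the yield, ignition loss, the four compositions, the totals, are recomputed from the weighed amounts on 100.0 pbw of glass at full float precision, as written in the problem or the answer.
Target masses of each oxide per 100.0 pbw glass:
  MgO: 0.6618% × 100.0 = 0.6618 pbw
  Al2O3: 11.32% × 100.0 = 11.32 pbw
  SiO2: 80.00% × 100.0 = 80.00 pbw
  ZnO: 8.015% × 100.0 = 8.015 pbw
Checking each oxide sum from the weights as reported, for the quoted basis mass (each sum matches its target mass given rounding of the digits):
  MgO: 0.6720·0.9848 = 0.6618 pbw (target 0.6618 pbw)
  Al2O3: 16.95·0.6538 + 80.40·0.003000 = 11.32 pbw (target 11.32 pbw)
  SiO2: 80.40·0.9950 = 80.00 pbw (target 80.00 pbw)
  ZnO: 8.031·0.9980 = 8.015 pbw (target 8.015 pbw)
Mass balance on the glass: total charge less LOI = 100.0 pbw (the Σ of target masses is 100.0 pbw; the stated basis being 100.0 pbw — any gap is answer rounding).
Adding the batch up: Σ batch = 106.1 pbw; the LOI term Σ batch·LOI equals 6.055 pbw; glass ÷ batch gives a yield of 94.29%.

Revised batch per 100.0 pbw glass:
  aluminium hydroxide: 16.95 pbw
  zinc white: 8.031 pbw
  silica sand: 80.40 pbw
  dead-burnt magnesia: 0.6720 pbw
Total batch = 106.1 pbw; LOI loss = 6.055 pbw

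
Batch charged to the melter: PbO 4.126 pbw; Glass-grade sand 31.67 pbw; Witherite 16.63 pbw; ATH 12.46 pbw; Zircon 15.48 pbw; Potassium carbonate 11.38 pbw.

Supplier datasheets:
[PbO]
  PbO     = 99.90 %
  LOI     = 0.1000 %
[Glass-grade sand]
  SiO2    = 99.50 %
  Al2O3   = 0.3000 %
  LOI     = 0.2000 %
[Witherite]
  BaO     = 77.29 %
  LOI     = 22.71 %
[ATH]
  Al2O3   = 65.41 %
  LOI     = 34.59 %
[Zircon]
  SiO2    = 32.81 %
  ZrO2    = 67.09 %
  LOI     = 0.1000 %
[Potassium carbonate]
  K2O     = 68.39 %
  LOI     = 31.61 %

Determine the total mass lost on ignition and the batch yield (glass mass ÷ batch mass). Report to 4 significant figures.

LOI loss = 11.77 pbw; glass = 79.98 pbw; yield = 87.17%

Intermediates are printed with 4-significant-digit rounding between the steps; all internal work carries full precision end to end. A single rounding yields each reported value. Derived quantities, which include ignition loss, six oxide percentages, the totals, the yield, glass mass, are re-derived at full precision, precisely as stated by the question or the answer, from the batch weights on 79.98 pbw of glass.
Loss on ignition, line by line:
  PbO: 4.126 × 0.001000 = 0.004126 pbw
  Glass-grade sand: 31.67 × 0.002000 = 0.06334 pbw
  Witherite: 16.63 × 0.2271 = 3.777 pbw
  ATH: 12.46 × 0.3459 = 4.310 pbw
  Zircon: 15.48 × 0.001000 = 0.01548 pbw
  Potassium carbonate: 11.38 × 0.3161 = 3.597 pbw
Total LOI = 11.77 pbw
Glass = batch − LOI = 91.75 − 11.77 = 79.98 pbw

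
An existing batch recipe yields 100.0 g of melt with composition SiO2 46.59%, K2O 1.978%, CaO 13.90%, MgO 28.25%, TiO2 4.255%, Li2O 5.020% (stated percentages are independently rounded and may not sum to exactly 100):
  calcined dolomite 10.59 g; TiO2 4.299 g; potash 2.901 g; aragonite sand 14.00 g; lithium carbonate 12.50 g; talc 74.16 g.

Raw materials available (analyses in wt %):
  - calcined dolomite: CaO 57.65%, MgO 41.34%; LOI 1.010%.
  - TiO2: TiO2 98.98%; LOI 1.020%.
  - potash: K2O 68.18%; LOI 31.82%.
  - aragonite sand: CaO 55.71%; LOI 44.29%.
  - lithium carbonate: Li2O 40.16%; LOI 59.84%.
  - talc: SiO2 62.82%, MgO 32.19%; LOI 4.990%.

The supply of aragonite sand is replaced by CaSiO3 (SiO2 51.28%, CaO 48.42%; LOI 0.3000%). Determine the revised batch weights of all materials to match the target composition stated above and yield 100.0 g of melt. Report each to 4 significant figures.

The intermediate values appear (rounded to four significant digits) across the worked steps. Each numeric step runs at exact precision through the solve — every reported figure takes just one rounding; all derived quantities are carried in exact precision (the six compositions, ignition loss, the yield, totals, glass mass) using the weight values at 100.0 g of glass exactly as shown in the problem or the answer.
Oxide-by-oxide targets in 100.0 g melt:
  SiO2: 46.59% × 100.0 = 46.59 g
  K2O: 1.978% × 100.0 = 1.978 g
  CaO: 13.90% × 100.0 = 13.90 g
  MgO: 28.25% × 100.0 = 28.25 g
  TiO2: 4.255% × 100.0 = 4.255 g
  Li2O: 5.020% × 100.0 = 5.020 g
Per-oxide balance check from the weights as reported, versus the basis set out (sums match the target masses exact up to rounding of places):
  SiO2: 9.166·0.5128 + 66.68·0.6282 = 46.59 g (target 46.59 g)
  K2O: 2.901·0.6818 = 1.978 g (target 1.978 g)
  CaO: 16.41·0.5765 + 9.166·0.4842 = 13.90 g (target 13.90 g)
  MgO: 16.41·0.4134 + 66.68·0.3219 = 28.25 g (target 28.25 g)
  TiO2: 4.299·0.9898 = 4.255 g (target 4.255 g)
  Li2O: 12.50·0.4016 = 5.020 g (target 5.020 g)
The glass-mass cross-check: net batch after ignition = 99.99 g (the Σ of target masses is 99.99 g; stated basis 100.0 g — rounding explains the deltas).
Batch grand total — Σ batch = 112.0 g; ignition loss, Σ(batch × LOI) = 11.97 g; as yield: glass ÷ batch → 89.31%.

Revised batch per 100.0 g melt:
  calcined dolomite: 16.41 g
  TiO2: 4.299 g
  potash: 2.901 g
  CaSiO3: 9.166 g
  lithium carbonate: 12.50 g
  talc: 66.68 g
Total batch = 112.0 g; LOI loss = 11.97 g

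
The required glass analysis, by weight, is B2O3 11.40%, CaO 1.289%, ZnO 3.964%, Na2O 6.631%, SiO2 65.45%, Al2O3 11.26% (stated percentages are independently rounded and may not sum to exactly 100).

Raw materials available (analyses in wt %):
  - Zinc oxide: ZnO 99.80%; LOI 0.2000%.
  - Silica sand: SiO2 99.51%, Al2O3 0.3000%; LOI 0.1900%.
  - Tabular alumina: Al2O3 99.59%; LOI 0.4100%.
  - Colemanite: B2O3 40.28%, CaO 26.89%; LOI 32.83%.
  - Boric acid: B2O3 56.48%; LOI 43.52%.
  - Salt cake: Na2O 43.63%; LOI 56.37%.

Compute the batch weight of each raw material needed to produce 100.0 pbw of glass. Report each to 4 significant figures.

Batch per 100.0 pbw glass:
  Zinc oxide: 3.972 pbw
  Silica sand: 65.77 pbw
  Tabular alumina: 11.11 pbw
  Colemanite: 4.794 pbw
  Boric acid: 16.77 pbw
  Salt cake: 15.20 pbw
Total batch = 117.6 pbw; LOI loss = 17.62 pbw; yield = 85.02%

Mid-chain values are printed rounded off to 4 significant digits on the page. Each numeric step holds full precision throughout; a single rounding yields every reported number. Derived quantities are recomputed at full precision (six oxide percentages, the yield, totals, LOI, glass mass) starting from the weights per 100.0 pbw of glass, exactly as printed in either problem or answer.
Oxide mass targets, per 100.0 pbw glass:
  B2O3: 11.40% × 100.0 = 11.40 pbw
  CaO: 1.289% × 100.0 = 1.289 pbw
  ZnO: 3.964% × 100.0 = 3.964 pbw
  Na2O: 6.631% × 100.0 = 6.631 pbw
  SiO2: 65.45% × 100.0 = 65.45 pbw
  Al2O3: 11.26% × 100.0 = 11.26 pbw
Oxide-by-oxide audit given the weights on record, for the quoted basis mass (every target is met by its sum once rounding is allowed for):
  B2O3: 4.794·0.4028 + 16.77·0.5648 = 11.40 pbw (target 11.40 pbw)
  CaO: 4.794·0.2689 = 1.289 pbw (target 1.289 pbw)
  ZnO: 3.972·0.9980 = 3.964 pbw (target 3.964 pbw)
  Na2O: 15.20·0.4363 = 6.632 pbw (target 6.631 pbw)
  SiO2: 65.77·0.9951 = 65.45 pbw (target 65.45 pbw)
  Al2O3: 65.77·0.003000 + 11.11·0.9959 = 11.26 pbw (target 11.26 pbw)
Mass balance on the glass: Σ batch − LOI loss = 100.0 pbw (summing oxide targets gives 99.99 pbw; with the basis standing at 100.0 pbw — any gap is answer rounding).
Batch total: Σ batch = 117.6 pbw; the LOI term Σ batch·LOI equals 17.62 pbw; as yield: glass ÷ batch → 85.02%.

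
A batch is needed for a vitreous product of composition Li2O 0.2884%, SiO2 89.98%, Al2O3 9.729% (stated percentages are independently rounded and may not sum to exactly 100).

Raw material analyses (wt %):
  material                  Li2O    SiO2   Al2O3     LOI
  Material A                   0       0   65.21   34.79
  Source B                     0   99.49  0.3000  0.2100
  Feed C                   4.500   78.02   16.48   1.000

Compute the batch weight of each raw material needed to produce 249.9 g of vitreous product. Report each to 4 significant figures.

Batch per 249.9 g vitreous product:
  Material A: 32.25 g
  Source B: 213.5 g
  Feed C: 16.02 g
Total batch = 261.8 g; LOI loss = 11.83 g; yield = 95.48%

Intermediates appear rounded to 4 significant figures in the printout; all arithmetic carries full precision from start to finish. Every reported number takes a single rounding. All derived quantities are computed at exact precision (the three compositions, the totals, glass mass, the yield, LOI) using the weight values at 249.9 g of glass exactly as printed in either problem or answer.
The oxide mass targets at 249.9 g vitreous product:
  Li2O: 0.2884% × 249.9 = 0.7207 g
  SiO2: 89.98% × 249.9 = 224.9 g
  Al2O3: 9.729% × 249.9 = 24.31 g
Mass-balance tally per oxide applying the batch weights above, for the quoted basis mass (sums match the target masses once rounding is allowed for):
  Li2O: 16.02·0.04500 = 0.7209 g (target 0.7207 g)
  SiO2: 213.5·0.9949 + 16.02·0.7802 = 224.9 g (target 224.9 g)
  Al2O3: 32.25·0.6521 + 213.5·0.003000 + 16.02·0.1648 = 24.31 g (target 24.31 g)
Auditing the glass mass value: batch Σ − ignition loss = 249.9 g (per-oxide target masses sum to 249.9 g; versus the stated basis of 249.9 g — gaps are rounding artifacts).
Total batch = Σ batch = 261.8 g; the LOI term Σ batch·LOI equals 11.83 g; glass ÷ batch gives a yield of 95.48%.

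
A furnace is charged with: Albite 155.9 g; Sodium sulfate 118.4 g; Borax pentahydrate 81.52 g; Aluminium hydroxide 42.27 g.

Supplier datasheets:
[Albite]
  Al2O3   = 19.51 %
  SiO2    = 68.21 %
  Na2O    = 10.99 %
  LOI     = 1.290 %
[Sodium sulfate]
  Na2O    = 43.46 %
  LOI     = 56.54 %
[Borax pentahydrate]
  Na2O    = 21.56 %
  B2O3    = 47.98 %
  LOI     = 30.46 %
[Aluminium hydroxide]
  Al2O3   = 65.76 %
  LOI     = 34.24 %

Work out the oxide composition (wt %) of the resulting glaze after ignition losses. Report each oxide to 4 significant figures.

Glass mass = 289.8 g (batch 398.1 − LOI 108.3).
Composition: Al2O3 20.09%, SiO2 36.69%, Na2O 29.73%, B2O3 13.50%

Mid-chain values are printed rounded off to 4 significant digits across the worked steps — the working math holds full precision through every step. Exactly one rounding lands on every reported figure; derived quantities, which include four oxide percentages, the totals, ignition loss, yield, glass mass, are computed in full float precision, precisely as stated by the question or the answer, from the weighed amounts for 289.8 g of glass.
Delivered oxide masses:
  Al2O3: 155.9·0.1951 + 42.27·0.6576 = 58.21 g
  SiO2: 155.9·0.6821 = 106.3 g
  Na2O: 155.9·0.1099 + 118.4·0.4346 + 81.52·0.2156 = 86.17 g
  B2O3: 81.52·0.4798 = 39.11 g
LOI: 155.9·0.01290 + 118.4·0.5654 + 81.52·0.3046 + 42.27·0.3424 = 108.3 g
batch − LOI leaves glass = 398.1 − 108.3 = 289.8 g (matching Σ of the oxides)
each oxide over glass, ×100, is wt %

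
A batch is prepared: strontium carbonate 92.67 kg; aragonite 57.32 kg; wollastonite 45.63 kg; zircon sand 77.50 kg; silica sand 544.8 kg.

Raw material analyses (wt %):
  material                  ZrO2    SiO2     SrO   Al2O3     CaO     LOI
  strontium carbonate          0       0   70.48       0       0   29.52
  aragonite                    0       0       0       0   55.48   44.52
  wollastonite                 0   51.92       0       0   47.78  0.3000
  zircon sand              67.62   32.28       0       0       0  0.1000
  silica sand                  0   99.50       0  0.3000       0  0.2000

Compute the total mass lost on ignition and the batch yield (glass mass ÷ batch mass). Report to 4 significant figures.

LOI loss = 54.18 kg; glass = 763.7 kg; yield = 93.38%

All arithmetic runs at full precision at every stage. Intermediates are shown rounded off to 4 significant figures in the printout; a single rounding completes each reported figure. The derived quantities (the yield, LOI, glass mass, the five compositions, the totals) are carried starting from the weights at 763.7 kg of glass in full precision, exactly as printed in the problem or the answer.
LOI of each material in turn:
  strontium carbonate: 92.67 × 0.2952 = 27.36 kg
  aragonite: 57.32 × 0.4452 = 25.52 kg
  wollastonite: 45.63 × 0.003000 = 0.1369 kg
  zircon sand: 77.50 × 0.001000 = 0.07750 kg
  silica sand: 544.8 × 0.002000 = 1.090 kg
Total LOI = 54.18 kg
Glass = batch − LOI = 817.9 − 54.18 = 763.7 kg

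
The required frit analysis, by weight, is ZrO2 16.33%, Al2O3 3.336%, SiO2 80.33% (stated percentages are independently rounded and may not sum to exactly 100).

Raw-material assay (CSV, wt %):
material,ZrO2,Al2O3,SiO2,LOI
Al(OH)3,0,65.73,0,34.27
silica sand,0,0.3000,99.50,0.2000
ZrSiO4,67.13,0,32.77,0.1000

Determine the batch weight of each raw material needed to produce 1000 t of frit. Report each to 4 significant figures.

Rounding to 4 significant figures governs every working value as displayed. All internal work maintains exact precision through the solve. Each reported figure sees exactly one rounding; the derived quantities, which include LOI, totals, three oxide percentages, yield, glass mass, are re-derived at full precision, as they appear in problem or answer, using the weight values at 1000 t of glass.
The oxide mass targets at 1000 t frit:
  ZrO2: 16.33% × 1000 = 163.3 t
  Al2O3: 3.336% × 1000 = 33.36 t
  SiO2: 80.33% × 1000 = 803.3 t
Verifying the oxide balance with the batch weights as given, for the quoted basis mass (sum by sum, the targets are met up to rounding of the answer):
  ZrO2: 243.3·0.6713 = 163.3 t (target 163.3 t)
  Al2O3: 47.43·0.6573 + 727.2·0.003000 = 33.36 t (target 33.36 t)
  SiO2: 727.2·0.9950 + 243.3·0.3277 = 803.3 t (target 803.3 t)
The glass-mass cross-check: whole batch net of LOI = 1000 t (targets for the oxides total 1000 t; versus the stated basis of 1000 t — gaps are rounding artifacts).
Summing the batch: Σ batch = 1018 t; the LOI term Σ batch·LOI equals 17.95 t; glass ÷ batch gives a yield of 98.24%.

Batch per 1000 t frit:
  Al(OH)3: 47.43 t
  silica sand: 727.2 t
  ZrSiO4: 243.3 t
Total batch = 1018 t; LOI loss = 17.95 t; yield = 98.24%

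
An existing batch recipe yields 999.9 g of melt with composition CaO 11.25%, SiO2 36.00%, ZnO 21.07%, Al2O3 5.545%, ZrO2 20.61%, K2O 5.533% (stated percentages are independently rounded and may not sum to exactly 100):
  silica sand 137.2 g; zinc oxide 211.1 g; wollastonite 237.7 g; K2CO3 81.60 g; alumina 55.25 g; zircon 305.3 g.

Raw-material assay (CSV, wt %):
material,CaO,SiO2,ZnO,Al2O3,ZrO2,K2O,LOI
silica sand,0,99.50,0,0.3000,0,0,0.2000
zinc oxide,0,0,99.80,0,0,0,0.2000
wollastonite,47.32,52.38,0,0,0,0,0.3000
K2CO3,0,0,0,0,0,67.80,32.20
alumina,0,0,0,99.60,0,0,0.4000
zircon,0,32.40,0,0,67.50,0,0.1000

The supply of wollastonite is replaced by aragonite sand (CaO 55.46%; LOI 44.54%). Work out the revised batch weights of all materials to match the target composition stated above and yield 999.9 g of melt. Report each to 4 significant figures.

Revised batch per 999.9 g melt:
  silica sand: 262.4 g
  zinc oxide: 211.1 g
  aragonite sand: 202.8 g
  K2CO3: 81.60 g
  alumina: 54.88 g
  zircon: 305.3 g
Total batch = 1118 g; LOI loss = 118.1 g

All arithmetic runs at exact precision in every operation — in-progress results are printed, rounded to four significant digits, when written out. Each reported figure sees exactly one rounding. Derived quantities (the yield, totals, glass mass, six oxide percentages, LOI) are re-derived in full precision using the weight values per 999.9 g of glass as set out in the question or the answer.
Oxide mass targets, per 999.9 g melt:
  CaO: 11.25% × 999.9 = 112.5 g
  SiO2: 36.00% × 999.9 = 360.0 g
  ZnO: 21.07% × 999.9 = 210.7 g
  Al2O3: 5.545% × 999.9 = 55.44 g
  ZrO2: 20.61% × 999.9 = 206.1 g
  K2O: 5.533% × 999.9 = 55.32 g
Sums-versus-targets review given the weights on record, against the basis in use (sums match the target masses net of answer rounding effects):
  CaO: 202.8·0.5546 = 112.5 g (target 112.5 g)
  SiO2: 262.4·0.9950 + 305.3·0.3240 = 360.0 g (target 360.0 g)
  ZnO: 211.1·0.9980 = 210.7 g (target 210.7 g)
  Al2O3: 262.4·0.003000 + 54.88·0.9960 = 55.45 g (target 55.44 g)
  ZrO2: 305.3·0.6750 = 206.1 g (target 206.1 g)
  K2O: 81.60·0.6780 = 55.32 g (target 55.32 g)
Glass-mass sanity pass: batch Σ − ignition loss = 1000 g (the targets, summed, come to 1000 g; against the stated basis, 999.9 g — differing by rounding only).
Summing the batch: Σ batch = 1118 g; ignition loss, Σ(batch × LOI) = 118.1 g; as yield: glass ÷ batch → 89.44%.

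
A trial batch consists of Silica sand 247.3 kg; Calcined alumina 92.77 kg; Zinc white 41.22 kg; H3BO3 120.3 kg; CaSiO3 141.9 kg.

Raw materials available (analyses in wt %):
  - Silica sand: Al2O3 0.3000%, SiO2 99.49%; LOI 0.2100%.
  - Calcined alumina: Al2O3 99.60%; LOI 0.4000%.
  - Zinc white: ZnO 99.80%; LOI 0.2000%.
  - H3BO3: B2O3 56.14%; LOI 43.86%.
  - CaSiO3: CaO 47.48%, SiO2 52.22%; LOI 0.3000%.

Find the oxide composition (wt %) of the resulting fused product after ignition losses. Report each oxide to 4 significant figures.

Glass mass = 589.3 kg (batch 643.5 − LOI 54.16).
Composition: ZnO 6.980%, B2O3 11.46%, CaO 11.43%, Al2O3 15.80%, SiO2 54.32%

Every computation holds full float precision all the way through — values along the way are printed rounded to four significant digits across the worked steps. Every reported value carries a single rounding; the derived quantities (yield, five oxide percentages, the totals, glass mass, ignition loss) are computed at full precision from the weighed amounts for 589.3 kg of glass, as quoted within either problem or answer.
What the batch supplies per oxide:
  ZnO: 41.22·0.9980 = 41.14 kg
  B2O3: 120.3·0.5614 = 67.54 kg
  CaO: 141.9·0.4748 = 67.37 kg
  Al2O3: 247.3·0.003000 + 92.77·0.9960 = 93.14 kg
  SiO2: 247.3·0.9949 + 141.9·0.5222 = 320.1 kg
LOI: 247.3·0.002100 + 92.77·0.004000 + 41.22·0.002000 + 120.3·0.4386 + 141.9·0.003000 = 54.16 kg
The glass mass, total less LOI, = 643.5 − 54.16 = 589.3 kg (the oxide masses sum to this)
wt % = 100 × oxide mass / glass mass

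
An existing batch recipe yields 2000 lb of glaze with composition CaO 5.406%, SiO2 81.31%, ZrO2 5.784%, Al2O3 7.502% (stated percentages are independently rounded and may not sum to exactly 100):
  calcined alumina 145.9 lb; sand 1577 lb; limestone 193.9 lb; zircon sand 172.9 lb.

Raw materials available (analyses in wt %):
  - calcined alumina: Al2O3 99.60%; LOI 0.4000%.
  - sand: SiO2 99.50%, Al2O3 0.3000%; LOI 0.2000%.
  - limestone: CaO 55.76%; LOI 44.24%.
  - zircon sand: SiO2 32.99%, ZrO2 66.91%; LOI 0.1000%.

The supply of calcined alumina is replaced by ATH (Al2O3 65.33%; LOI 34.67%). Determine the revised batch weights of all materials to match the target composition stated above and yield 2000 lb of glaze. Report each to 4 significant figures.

Revised batch per 2000 lb glaze:
  ATH: 222.4 lb
  sand: 1577 lb
  limestone: 193.9 lb
  zircon sand: 172.9 lb
Total batch = 2166 lb; LOI loss = 166.2 lb

The whole derivation maintains full precision at all times. Values along the way are displayed, rounded to 4 significant digits, in the printout — each reported value sees exactly one rounding. Derived quantities, which include yield, ignition loss, the totals, the four compositions, glass mass, are carried at full float precision, as given in the question or the answer, using the weight values at 2000 lb of glass.
Target oxide masses per 2000 lb glaze:
  CaO: 5.406% × 2000 = 108.1 lb
  SiO2: 81.31% × 2000 = 1626 lb
  ZrO2: 5.784% × 2000 = 115.7 lb
  Al2O3: 7.502% × 2000 = 150.0 lb
Mass-balance tally per oxide on the weights just shown, on the stated basis (sums match the target masses once rounding is allowed for):
  CaO: 193.9·0.5576 = 108.1 lb (target 108.1 lb)
  SiO2: 1577·0.9950 + 172.9·0.3299 = 1626 lb (target 1626 lb)
  ZrO2: 172.9·0.6691 = 115.7 lb (target 115.7 lb)
  Al2O3: 222.4·0.6533 + 1577·0.003000 = 150.0 lb (target 150.0 lb)
Glass-mass bookkeeping: batch total minus LOI = 2000 lb (summing oxide targets gives 2000 lb; basis as stated: 2000 lb — any gap is answer rounding).
Whole-batch sum: Σ batch = 2166 lb; the LOI term Σ batch·LOI equals 166.2 lb; yield: glass divided by total = 92.33%.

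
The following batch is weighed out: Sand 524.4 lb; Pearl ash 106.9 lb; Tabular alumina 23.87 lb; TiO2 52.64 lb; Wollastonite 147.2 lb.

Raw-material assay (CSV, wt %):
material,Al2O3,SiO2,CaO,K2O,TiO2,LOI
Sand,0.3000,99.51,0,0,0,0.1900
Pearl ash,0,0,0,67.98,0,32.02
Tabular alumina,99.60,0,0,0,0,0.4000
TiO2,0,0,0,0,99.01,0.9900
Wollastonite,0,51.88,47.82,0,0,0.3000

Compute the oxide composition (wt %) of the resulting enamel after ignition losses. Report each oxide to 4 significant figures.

Glass mass = 818.7 lb (batch 855.0 − LOI 36.28).
Composition: Al2O3 3.096%, SiO2 73.06%, CaO 8.598%, K2O 8.876%, TiO2 6.366%

Each numeric step holds full precision through the solve. Values along the way appear rounded to 4 significant digits within the worked lines — a single rounding finalizes each reported number. Derived quantities (the totals, the five compositions, the yield, net glass mass, ignition loss) are recomputed from the weighed amounts per 818.7 lb of glass at full float precision, as written in the problem or answer text.
Oxide masses out of the charge:
  Al2O3: 524.4·0.003000 + 23.87·0.9960 = 25.35 lb
  SiO2: 524.4·0.9951 + 147.2·0.5188 = 598.2 lb
  CaO: 147.2·0.4782 = 70.39 lb
  K2O: 106.9·0.6798 = 72.67 lb
  TiO2: 52.64·0.9901 = 52.12 lb
LOI: 524.4·0.001900 + 106.9·0.3202 + 23.87·0.004000 + 52.64·0.009900 + 147.2·0.003000 = 36.28 lb
Glass = total batch minus LOI = 855.0 − 36.28 = 818.7 lb (= the summed oxide contributions)
each wt % is 100 × oxide ÷ glass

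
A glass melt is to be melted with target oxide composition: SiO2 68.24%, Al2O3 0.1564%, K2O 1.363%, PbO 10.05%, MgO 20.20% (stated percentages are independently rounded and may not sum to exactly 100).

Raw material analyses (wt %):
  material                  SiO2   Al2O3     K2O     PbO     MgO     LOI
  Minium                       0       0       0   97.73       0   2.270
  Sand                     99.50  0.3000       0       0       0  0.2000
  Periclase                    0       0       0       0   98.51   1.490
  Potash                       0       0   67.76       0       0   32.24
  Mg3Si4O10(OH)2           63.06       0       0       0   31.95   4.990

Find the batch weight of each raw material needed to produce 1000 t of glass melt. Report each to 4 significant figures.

The intermediate values are shown rounded off to 4 significant digits within the worked lines — every computation carries full precision all the way through. Every reported figure takes a single rounding; the derived quantities, which include ignition loss, the yield, the five compositions, the totals, net glass mass, are computed in exact precision, exactly as printed in either problem or answer, from the weighed amounts for 1000 t of glass.
Target oxide masses per 1000 t glass melt:
  SiO2: 68.24% × 1000 = 682.4 t
  Al2O3: 0.1564% × 1000 = 1.564 t
  K2O: 1.363% × 1000 = 13.63 t
  PbO: 10.05% × 1000 = 100.5 t
  MgO: 20.20% × 1000 = 202.0 t
Oxide-by-oxide audit working from each reported weight, on the stated basis (every target is met by its sum exact up to rounding of places):
  SiO2: 521.3·0.9950 + 259.6·0.6306 = 682.4 t (target 682.4 t)
  Al2O3: 521.3·0.003000 = 1.564 t (target 1.564 t)
  K2O: 20.12·0.6776 = 13.63 t (target 13.63 t)
  PbO: 102.8·0.9773 = 100.5 t (target 100.5 t)
  MgO: 120.9·0.9851 + 259.6·0.3195 = 202.0 t (target 202.0 t)
Glass-mass bookkeeping: total charge less LOI = 1000 t (the Σ of target masses is 1000 t; versus the stated basis of 1000 t — rounding explains the deltas).
Summing the batch: Σ batch = 1025 t; LOI removed, Σ of batch·LOI: 24.62 t; yield, glass over the total, = 97.60%.

Batch per 1000 t glass melt:
  Minium: 102.8 t
  Sand: 521.3 t
  Periclase: 120.9 t
  Potash: 20.12 t
  Mg3Si4O10(OH)2: 259.6 t
Total batch = 1025 t; LOI loss = 24.62 t; yield = 97.60%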